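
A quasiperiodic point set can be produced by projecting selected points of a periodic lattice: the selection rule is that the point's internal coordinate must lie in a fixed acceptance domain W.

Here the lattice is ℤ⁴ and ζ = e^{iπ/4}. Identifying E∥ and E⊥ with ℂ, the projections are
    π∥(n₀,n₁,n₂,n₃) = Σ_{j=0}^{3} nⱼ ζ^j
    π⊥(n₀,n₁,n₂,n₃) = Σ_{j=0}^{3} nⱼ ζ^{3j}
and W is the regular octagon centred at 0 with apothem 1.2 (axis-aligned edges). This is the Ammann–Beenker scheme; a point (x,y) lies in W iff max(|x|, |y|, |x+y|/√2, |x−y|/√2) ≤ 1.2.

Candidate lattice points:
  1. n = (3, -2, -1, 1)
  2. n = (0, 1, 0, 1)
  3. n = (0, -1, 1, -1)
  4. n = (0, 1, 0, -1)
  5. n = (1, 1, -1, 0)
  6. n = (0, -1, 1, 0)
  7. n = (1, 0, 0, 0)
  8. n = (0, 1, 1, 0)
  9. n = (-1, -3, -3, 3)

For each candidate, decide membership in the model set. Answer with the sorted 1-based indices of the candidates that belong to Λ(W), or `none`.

π⊥(n) = n₀ + n₁ζ³ + n₂ζ⁶ + n₃ζ⁹ where ζ = e^{iπ/4}.
candidate 1: n = (3, -2, -1, 1) → π⊥ ≈ (+5.121320, +0.292893); max(|x|,|y|,|x±y|/√2) = 5.121320 > 1.2 ⇒ ∉ W
candidate 2: n = (0, 1, 0, 1) → π⊥ ≈ (+0.000000, +1.414214); max(|x|,|y|,|x±y|/√2) = 1.414214 > 1.2 ⇒ ∉ W
candidate 3: n = (0, -1, 1, -1) → π⊥ ≈ (+0.000000, -2.414214); max(|x|,|y|,|x±y|/√2) = 2.414214 > 1.2 ⇒ ∉ W
candidate 4: n = (0, 1, 0, -1) → π⊥ ≈ (-1.414214, +0.000000); max(|x|,|y|,|x±y|/√2) = 1.414214 > 1.2 ⇒ ∉ W
candidate 5: n = (1, 1, -1, 0) → π⊥ ≈ (+0.292893, +1.707107); max(|x|,|y|,|x±y|/√2) = 1.707107 > 1.2 ⇒ ∉ W
candidate 6: n = (0, -1, 1, 0) → π⊥ ≈ (+0.707107, -1.707107); max(|x|,|y|,|x±y|/√2) = 1.707107 > 1.2 ⇒ ∉ W
candidate 7: n = (1, 0, 0, 0) → π⊥ ≈ (+1.000000, +0.000000); max(|x|,|y|,|x±y|/√2) = 1.000000 ≤ 1.2 ⇒ ∈ W
candidate 8: n = (0, 1, 1, 0) → π⊥ ≈ (-0.707107, -0.292893); max(|x|,|y|,|x±y|/√2) = 0.707107 ≤ 1.2 ⇒ ∈ W
candidate 9: n = (-1, -3, -3, 3) → π⊥ ≈ (+3.242641, +3.000000); max(|x|,|y|,|x±y|/√2) = 4.414214 > 1.2 ⇒ ∉ W

7, 8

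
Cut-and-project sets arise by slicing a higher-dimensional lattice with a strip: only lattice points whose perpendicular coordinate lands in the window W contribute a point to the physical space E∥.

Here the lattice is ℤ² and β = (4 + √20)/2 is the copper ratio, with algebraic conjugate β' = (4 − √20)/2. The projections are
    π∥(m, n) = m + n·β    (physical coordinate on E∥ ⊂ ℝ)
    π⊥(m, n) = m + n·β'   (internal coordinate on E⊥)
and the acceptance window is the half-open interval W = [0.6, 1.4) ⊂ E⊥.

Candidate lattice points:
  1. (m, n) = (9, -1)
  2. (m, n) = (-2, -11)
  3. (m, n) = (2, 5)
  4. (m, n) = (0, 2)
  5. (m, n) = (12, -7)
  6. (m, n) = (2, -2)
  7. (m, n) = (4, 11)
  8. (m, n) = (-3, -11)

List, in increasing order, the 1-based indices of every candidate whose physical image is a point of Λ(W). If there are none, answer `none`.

3

Compute β' = (4−√20)/2 = -0.2361, so π⊥(m,n) = m -0.2361·n.
#1 (9,-1): internal coord 9 + (-1)·β' = +9.2361; +9.2361 ∉ [0.6, 1.4) → out
#2 (-2,-11): internal coord -2 + (-11)·β' = +0.5967; +0.5967 ∉ [0.6, 1.4) → out
#3 (2,5): internal coord 2 + (5)·β' = +0.8197; +0.8197 ∈ [0.6, 1.4) → IN Λ
#4 (0,2): internal coord 0 + (2)·β' = -0.4721; -0.4721 ∉ [0.6, 1.4) → out
#5 (12,-7): internal coord 12 + (-7)·β' = +13.6525; +13.6525 ∉ [0.6, 1.4) → out
#6 (2,-2): internal coord 2 + (-2)·β' = +2.4721; +2.4721 ∉ [0.6, 1.4) → out
#7 (4,11): internal coord 4 + (11)·β' = +1.4033; +1.4033 ∉ [0.6, 1.4) → out
#8 (-3,-11): internal coord -3 + (-11)·β' = -0.4033; -0.4033 ∉ [0.6, 1.4) → out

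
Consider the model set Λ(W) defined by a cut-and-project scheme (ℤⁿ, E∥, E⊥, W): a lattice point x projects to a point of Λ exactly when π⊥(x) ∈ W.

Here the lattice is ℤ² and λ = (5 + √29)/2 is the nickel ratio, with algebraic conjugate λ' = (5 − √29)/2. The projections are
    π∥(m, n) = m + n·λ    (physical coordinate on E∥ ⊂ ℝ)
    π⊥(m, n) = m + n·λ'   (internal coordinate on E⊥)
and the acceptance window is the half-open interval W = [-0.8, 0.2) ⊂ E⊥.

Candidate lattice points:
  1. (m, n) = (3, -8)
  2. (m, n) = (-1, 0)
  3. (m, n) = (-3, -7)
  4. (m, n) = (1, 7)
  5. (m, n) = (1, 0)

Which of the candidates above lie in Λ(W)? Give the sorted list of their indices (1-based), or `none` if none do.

4

λ' = (5−√29)/2 ≈ -0.19258.
[1] lift (3,-8): star map gives 4.54066; window check -0.8 ≤ 4.54066 < 0.2 is false → out
[2] lift (-1,0): star map gives -1.00000; window check -0.8 ≤ -1.00000 < 0.2 is false → out
[3] lift (-3,-7): star map gives -1.65192; window check -0.8 ≤ -1.65192 < 0.2 is false → out
[4] lift (1,7): star map gives -0.34808; window check -0.8 ≤ -0.34808 < 0.2 is true → IN Λ
[5] lift (1,0): star map gives 1.00000; window check -0.8 ≤ 1.00000 < 0.2 is false → out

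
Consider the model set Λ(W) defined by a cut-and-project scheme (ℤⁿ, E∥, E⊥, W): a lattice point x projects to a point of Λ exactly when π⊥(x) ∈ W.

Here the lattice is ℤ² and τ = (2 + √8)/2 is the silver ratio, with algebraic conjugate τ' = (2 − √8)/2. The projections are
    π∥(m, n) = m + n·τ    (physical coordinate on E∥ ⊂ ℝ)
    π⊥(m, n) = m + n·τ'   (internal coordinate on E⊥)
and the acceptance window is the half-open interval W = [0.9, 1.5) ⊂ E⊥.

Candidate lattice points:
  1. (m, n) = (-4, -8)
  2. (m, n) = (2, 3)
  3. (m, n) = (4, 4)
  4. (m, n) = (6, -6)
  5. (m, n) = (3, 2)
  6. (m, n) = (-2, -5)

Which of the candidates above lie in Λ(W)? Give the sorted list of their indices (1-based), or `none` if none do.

none

Compute τ' = (2−√8)/2 = -0.414214, so π⊥(m,n) = m -0.414214·n.
#1 (-4,-8): internal coord -4 + (-8)·τ' = -0.686292; -0.686292 ∉ [0.9, 1.5) → out
#2 (2,3): internal coord 2 + (3)·τ' = +0.757359; +0.757359 ∉ [0.9, 1.5) → out
#3 (4,4): internal coord 4 + (4)·τ' = +2.343146; +2.343146 ∉ [0.9, 1.5) → out
#4 (6,-6): internal coord 6 + (-6)·τ' = +8.485281; +8.485281 ∉ [0.9, 1.5) → out
#5 (3,2): internal coord 3 + (2)·τ' = +2.171573; +2.171573 ∉ [0.9, 1.5) → out
#6 (-2,-5): internal coord -2 + (-5)·τ' = +0.071068; +0.071068 ∉ [0.9, 1.5) → out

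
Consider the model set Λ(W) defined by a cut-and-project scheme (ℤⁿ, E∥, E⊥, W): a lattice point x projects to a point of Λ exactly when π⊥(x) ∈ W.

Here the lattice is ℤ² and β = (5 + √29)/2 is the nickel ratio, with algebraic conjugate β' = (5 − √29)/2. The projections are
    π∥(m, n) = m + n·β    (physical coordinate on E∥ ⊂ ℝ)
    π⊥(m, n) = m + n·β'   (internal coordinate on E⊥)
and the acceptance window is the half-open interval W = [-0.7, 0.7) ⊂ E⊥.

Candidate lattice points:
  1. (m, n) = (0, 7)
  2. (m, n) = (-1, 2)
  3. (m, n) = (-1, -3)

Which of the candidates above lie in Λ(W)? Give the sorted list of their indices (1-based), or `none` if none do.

Compute β' = (5−√29)/2 = -0.1926, so π⊥(m,n) = m -0.1926·n.
candidate 1: (m,n)=(0,7) → π∥ = 0+7·β ≈ 36.3481, π⊥ = 0+7·β' ≈ -1.3481 ∉ [-0.7, 0.7) ⇒ out
candidate 2: (m,n)=(-1,2) → π∥ = -1+2·β ≈ 9.3852, π⊥ = -1+2·β' ≈ -1.3852 ∉ [-0.7, 0.7) ⇒ out
candidate 3: (m,n)=(-1,-3) → π∥ = -1-3·β ≈ -16.5777, π⊥ = -1-3·β' ≈ -0.4223 ∈ [-0.7, 0.7) ⇒ IN Λ

3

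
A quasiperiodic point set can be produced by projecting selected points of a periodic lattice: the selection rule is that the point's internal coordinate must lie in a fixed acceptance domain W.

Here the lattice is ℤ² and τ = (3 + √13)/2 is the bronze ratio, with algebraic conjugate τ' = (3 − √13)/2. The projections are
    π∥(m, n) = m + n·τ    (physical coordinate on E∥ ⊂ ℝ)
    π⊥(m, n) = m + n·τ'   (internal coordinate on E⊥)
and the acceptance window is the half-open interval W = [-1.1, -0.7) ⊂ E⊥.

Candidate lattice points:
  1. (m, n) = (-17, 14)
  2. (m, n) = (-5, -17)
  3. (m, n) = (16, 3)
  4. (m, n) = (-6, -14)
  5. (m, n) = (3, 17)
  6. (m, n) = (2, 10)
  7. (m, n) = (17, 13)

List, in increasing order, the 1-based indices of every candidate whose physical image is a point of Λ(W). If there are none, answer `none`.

τ' = (3−√13)/2 ≈ -0.302776.
#1 (-17,14): internal coord -17 + (14)·τ' = -21.238859; -21.238859 ∉ [-1.1, -0.7) → out
#2 (-5,-17): internal coord -5 + (-17)·τ' = +0.147186; +0.147186 ∉ [-1.1, -0.7) → out
#3 (16,3): internal coord 16 + (3)·τ' = +15.091673; +15.091673 ∉ [-1.1, -0.7) → out
#4 (-6,-14): internal coord -6 + (-14)·τ' = -1.761141; -1.761141 ∉ [-1.1, -0.7) → out
#5 (3,17): internal coord 3 + (17)·τ' = -2.147186; -2.147186 ∉ [-1.1, -0.7) → out
#6 (2,10): internal coord 2 + (10)·τ' = -1.027756; -1.027756 ∈ [-1.1, -0.7) → IN Λ
#7 (17,13): internal coord 17 + (13)·τ' = +13.063917; +13.063917 ∉ [-1.1, -0.7) → out

6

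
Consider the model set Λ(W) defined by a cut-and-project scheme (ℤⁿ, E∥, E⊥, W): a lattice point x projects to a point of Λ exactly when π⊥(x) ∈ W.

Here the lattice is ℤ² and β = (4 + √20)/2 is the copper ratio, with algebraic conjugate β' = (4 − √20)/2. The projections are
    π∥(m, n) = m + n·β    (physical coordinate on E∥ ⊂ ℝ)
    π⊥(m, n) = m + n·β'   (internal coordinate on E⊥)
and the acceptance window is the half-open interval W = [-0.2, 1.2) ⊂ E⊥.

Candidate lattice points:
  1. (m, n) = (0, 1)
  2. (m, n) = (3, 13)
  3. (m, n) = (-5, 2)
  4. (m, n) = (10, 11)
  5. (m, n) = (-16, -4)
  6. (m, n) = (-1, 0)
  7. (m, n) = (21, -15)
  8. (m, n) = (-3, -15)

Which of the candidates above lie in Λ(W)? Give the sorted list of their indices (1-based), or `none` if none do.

2, 8

Compute β' = (4−√20)/2 = -0.236068, so π⊥(m,n) = m -0.236068·n.
[1] lift (0,1): star map gives -0.236068; window check -0.2 ≤ -0.236068 < 1.2 is false → out
[2] lift (3,13): star map gives -0.068884; window check -0.2 ≤ -0.068884 < 1.2 is true → IN Λ
[3] lift (-5,2): star map gives -5.472136; window check -0.2 ≤ -5.472136 < 1.2 is false → out
[4] lift (10,11): star map gives 7.403252; window check -0.2 ≤ 7.403252 < 1.2 is false → out
[5] lift (-16,-4): star map gives -15.055728; window check -0.2 ≤ -15.055728 < 1.2 is false → out
[6] lift (-1,0): star map gives -1.000000; window check -0.2 ≤ -1.000000 < 1.2 is false → out
[7] lift (21,-15): star map gives 24.541020; window check -0.2 ≤ 24.541020 < 1.2 is false → out
[8] lift (-3,-15): star map gives 0.541020; window check -0.2 ≤ 0.541020 < 1.2 is true → IN Λ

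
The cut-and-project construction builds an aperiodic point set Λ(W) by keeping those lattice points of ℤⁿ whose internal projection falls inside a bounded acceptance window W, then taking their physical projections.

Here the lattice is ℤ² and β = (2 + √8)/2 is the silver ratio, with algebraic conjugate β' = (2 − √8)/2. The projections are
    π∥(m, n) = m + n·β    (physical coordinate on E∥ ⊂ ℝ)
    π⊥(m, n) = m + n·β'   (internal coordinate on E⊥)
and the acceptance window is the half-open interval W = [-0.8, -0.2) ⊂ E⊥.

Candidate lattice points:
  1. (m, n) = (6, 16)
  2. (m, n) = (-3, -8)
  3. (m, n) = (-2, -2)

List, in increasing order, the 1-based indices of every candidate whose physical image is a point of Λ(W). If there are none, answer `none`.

β' = (2−√8)/2 ≈ -0.414214.
candidate 1: (m,n)=(6,16) → π∥ = 6+16·β ≈ 44.627417, π⊥ = 6+16·β' ≈ -0.627417 ∈ [-0.8, -0.2) ⇒ IN Λ
candidate 2: (m,n)=(-3,-8) → π∥ = -3-8·β ≈ -22.313708, π⊥ = -3-8·β' ≈ 0.313708 ∉ [-0.8, -0.2) ⇒ out
candidate 3: (m,n)=(-2,-2) → π∥ = -2-2·β ≈ -6.828427, π⊥ = -2-2·β' ≈ -1.171573 ∉ [-0.8, -0.2) ⇒ out

1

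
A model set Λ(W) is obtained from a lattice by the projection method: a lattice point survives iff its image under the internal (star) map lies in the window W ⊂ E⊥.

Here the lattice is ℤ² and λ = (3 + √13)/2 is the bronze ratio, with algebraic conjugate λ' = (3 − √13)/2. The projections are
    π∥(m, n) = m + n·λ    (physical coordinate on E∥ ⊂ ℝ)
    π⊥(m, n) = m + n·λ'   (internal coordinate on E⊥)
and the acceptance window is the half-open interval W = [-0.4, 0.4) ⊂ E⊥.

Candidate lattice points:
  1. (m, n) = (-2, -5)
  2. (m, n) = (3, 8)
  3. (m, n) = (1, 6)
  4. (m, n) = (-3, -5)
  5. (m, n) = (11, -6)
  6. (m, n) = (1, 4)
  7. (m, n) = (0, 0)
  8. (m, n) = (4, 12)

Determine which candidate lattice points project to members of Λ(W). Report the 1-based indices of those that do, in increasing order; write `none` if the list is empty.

6, 7, 8

Compute λ' = (3−√13)/2 = -0.30278, so π⊥(m,n) = m -0.30278·n.
[1] lift (-2,-5): star map gives -0.48612; window check -0.4 ≤ -0.48612 < 0.4 is false → out
[2] lift (3,8): star map gives 0.57779; window check -0.4 ≤ 0.57779 < 0.4 is false → out
[3] lift (1,6): star map gives -0.81665; window check -0.4 ≤ -0.81665 < 0.4 is false → out
[4] lift (-3,-5): star map gives -1.48612; window check -0.4 ≤ -1.48612 < 0.4 is false → out
[5] lift (11,-6): star map gives 12.81665; window check -0.4 ≤ 12.81665 < 0.4 is false → out
[6] lift (1,4): star map gives -0.21110; window check -0.4 ≤ -0.21110 < 0.4 is true → IN Λ
[7] lift (0,0): star map gives 0.00000; window check -0.4 ≤ 0.00000 < 0.4 is true → IN Λ
[8] lift (4,12): star map gives 0.36669; window check -0.4 ≤ 0.36669 < 0.4 is true → IN Λ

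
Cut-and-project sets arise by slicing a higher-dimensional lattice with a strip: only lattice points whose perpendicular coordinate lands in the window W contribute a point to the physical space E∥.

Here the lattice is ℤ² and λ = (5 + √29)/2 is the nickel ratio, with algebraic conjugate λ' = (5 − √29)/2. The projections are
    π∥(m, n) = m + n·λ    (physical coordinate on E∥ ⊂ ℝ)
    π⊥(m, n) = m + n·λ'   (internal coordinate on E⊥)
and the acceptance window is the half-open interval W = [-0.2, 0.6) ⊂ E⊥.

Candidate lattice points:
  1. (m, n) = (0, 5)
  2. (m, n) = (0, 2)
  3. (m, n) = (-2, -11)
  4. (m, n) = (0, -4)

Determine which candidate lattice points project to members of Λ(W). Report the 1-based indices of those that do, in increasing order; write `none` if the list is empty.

Compute λ' = (5−√29)/2 = -0.19258, so π⊥(m,n) = m -0.19258·n.
[1] lift (0,5): star map gives -0.96291; window check -0.2 ≤ -0.96291 < 0.6 is false → out
[2] lift (0,2): star map gives -0.38516; window check -0.2 ≤ -0.38516 < 0.6 is false → out
[3] lift (-2,-11): star map gives 0.11841; window check -0.2 ≤ 0.11841 < 0.6 is true → IN Λ
[4] lift (0,-4): star map gives 0.77033; window check -0.2 ≤ 0.77033 < 0.6 is false → out

3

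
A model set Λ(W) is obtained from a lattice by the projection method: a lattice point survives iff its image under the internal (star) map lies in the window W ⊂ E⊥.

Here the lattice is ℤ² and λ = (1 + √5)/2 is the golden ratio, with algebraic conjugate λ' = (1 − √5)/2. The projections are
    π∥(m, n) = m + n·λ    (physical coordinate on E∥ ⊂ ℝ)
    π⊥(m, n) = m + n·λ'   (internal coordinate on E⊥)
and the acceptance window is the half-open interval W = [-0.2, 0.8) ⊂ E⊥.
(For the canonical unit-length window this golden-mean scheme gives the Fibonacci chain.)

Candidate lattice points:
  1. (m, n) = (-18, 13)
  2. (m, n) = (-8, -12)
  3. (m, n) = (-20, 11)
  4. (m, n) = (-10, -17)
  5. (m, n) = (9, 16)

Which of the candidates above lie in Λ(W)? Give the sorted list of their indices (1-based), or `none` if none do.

Compute λ' = (1−√5)/2 = -0.6180, so π⊥(m,n) = m -0.6180·n.
#1 (-18,13): internal coord -18 + (13)·λ' = -26.0344; -26.0344 ∉ [-0.2, 0.8) → out
#2 (-8,-12): internal coord -8 + (-12)·λ' = -0.5836; -0.5836 ∉ [-0.2, 0.8) → out
#3 (-20,11): internal coord -20 + (11)·λ' = -26.7984; -26.7984 ∉ [-0.2, 0.8) → out
#4 (-10,-17): internal coord -10 + (-17)·λ' = +0.5066; +0.5066 ∈ [-0.2, 0.8) → IN Λ
#5 (9,16): internal coord 9 + (16)·λ' = -0.8885; -0.8885 ∉ [-0.2, 0.8) → out

4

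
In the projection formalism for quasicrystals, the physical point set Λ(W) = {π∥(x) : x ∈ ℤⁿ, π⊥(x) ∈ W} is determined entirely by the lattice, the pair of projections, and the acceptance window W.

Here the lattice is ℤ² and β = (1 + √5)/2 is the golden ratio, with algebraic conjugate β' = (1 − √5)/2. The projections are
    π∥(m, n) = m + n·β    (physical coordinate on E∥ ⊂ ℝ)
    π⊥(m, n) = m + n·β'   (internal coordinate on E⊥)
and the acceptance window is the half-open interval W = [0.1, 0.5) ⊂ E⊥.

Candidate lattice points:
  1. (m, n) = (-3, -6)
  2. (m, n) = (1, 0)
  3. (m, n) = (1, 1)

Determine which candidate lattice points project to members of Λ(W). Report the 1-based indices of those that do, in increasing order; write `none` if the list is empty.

β' = (1−√5)/2 ≈ -0.61803.
#1 (-3,-6): internal coord -3 + (-6)·β' = +0.70820; +0.70820 ∉ [0.1, 0.5) → out
#2 (1,0): internal coord 1 + (0)·β' = +1.00000; +1.00000 ∉ [0.1, 0.5) → out
#3 (1,1): internal coord 1 + (1)·β' = +0.38197; +0.38197 ∈ [0.1, 0.5) → IN Λ

3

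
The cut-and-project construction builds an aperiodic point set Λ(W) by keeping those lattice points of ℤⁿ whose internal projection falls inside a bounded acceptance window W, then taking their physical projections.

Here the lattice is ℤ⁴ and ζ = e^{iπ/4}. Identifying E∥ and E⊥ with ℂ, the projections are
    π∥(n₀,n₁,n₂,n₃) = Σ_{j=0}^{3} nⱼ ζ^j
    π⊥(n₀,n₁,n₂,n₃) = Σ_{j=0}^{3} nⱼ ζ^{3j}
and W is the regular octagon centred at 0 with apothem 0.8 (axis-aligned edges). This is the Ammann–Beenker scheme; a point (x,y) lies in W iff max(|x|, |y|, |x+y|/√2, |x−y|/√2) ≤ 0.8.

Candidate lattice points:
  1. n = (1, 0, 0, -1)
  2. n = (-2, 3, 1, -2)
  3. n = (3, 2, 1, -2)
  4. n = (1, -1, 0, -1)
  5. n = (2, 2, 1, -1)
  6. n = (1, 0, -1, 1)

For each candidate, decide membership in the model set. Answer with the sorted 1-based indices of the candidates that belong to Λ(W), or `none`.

With ζ = e^{iπ/4} the internal vectors are ζ^0,ζ^3,ζ^6,ζ^9.
candidate 1: n = (1, 0, 0, -1) → π⊥ ≈ (+0.29289, -0.70711); max(|x|,|y|,|x±y|/√2) = 0.70711 ≤ 0.8 ⇒ ∈ W
candidate 2: n = (-2, 3, 1, -2) → π⊥ ≈ (-5.53553, -0.29289); max(|x|,|y|,|x±y|/√2) = 5.53553 > 0.8 ⇒ ∉ W
candidate 3: n = (3, 2, 1, -2) → π⊥ ≈ (+0.17157, -1.00000); max(|x|,|y|,|x±y|/√2) = 1.00000 > 0.8 ⇒ ∉ W
candidate 4: n = (1, -1, 0, -1) → π⊥ ≈ (+1.00000, -1.41421); max(|x|,|y|,|x±y|/√2) = 1.70711 > 0.8 ⇒ ∉ W
candidate 5: n = (2, 2, 1, -1) → π⊥ ≈ (-0.12132, -0.29289); max(|x|,|y|,|x±y|/√2) = 0.29289 ≤ 0.8 ⇒ ∈ W
candidate 6: n = (1, 0, -1, 1) → π⊥ ≈ (+1.70711, +1.70711); max(|x|,|y|,|x±y|/√2) = 2.41421 > 0.8 ⇒ ∉ W

1, 5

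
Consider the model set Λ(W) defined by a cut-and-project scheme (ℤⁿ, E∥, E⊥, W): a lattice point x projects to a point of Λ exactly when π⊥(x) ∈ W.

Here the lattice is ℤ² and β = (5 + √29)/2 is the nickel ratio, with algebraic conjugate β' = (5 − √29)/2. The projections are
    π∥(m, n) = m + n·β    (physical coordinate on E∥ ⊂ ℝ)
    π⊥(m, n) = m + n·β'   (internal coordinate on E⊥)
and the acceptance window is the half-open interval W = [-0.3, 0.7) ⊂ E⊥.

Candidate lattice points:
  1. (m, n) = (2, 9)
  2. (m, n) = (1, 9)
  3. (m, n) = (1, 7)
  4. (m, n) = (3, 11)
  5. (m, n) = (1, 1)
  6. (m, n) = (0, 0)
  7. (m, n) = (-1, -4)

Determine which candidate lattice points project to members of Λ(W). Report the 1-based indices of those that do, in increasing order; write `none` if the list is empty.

Numerically β ≈ 5.19258 and β' = −1/β ≈ -0.19258.
[1] lift (2,9): star map gives 0.26676; window check -0.3 ≤ 0.26676 < 0.7 is true → IN Λ
[2] lift (1,9): star map gives -0.73324; window check -0.3 ≤ -0.73324 < 0.7 is false → out
[3] lift (1,7): star map gives -0.34808; window check -0.3 ≤ -0.34808 < 0.7 is false → out
[4] lift (3,11): star map gives 0.88159; window check -0.3 ≤ 0.88159 < 0.7 is false → out
[5] lift (1,1): star map gives 0.80742; window check -0.3 ≤ 0.80742 < 0.7 is false → out
[6] lift (0,0): star map gives 0.00000; window check -0.3 ≤ 0.00000 < 0.7 is true → IN Λ
[7] lift (-1,-4): star map gives -0.22967; window check -0.3 ≤ -0.22967 < 0.7 is true → IN Λ

1, 6, 7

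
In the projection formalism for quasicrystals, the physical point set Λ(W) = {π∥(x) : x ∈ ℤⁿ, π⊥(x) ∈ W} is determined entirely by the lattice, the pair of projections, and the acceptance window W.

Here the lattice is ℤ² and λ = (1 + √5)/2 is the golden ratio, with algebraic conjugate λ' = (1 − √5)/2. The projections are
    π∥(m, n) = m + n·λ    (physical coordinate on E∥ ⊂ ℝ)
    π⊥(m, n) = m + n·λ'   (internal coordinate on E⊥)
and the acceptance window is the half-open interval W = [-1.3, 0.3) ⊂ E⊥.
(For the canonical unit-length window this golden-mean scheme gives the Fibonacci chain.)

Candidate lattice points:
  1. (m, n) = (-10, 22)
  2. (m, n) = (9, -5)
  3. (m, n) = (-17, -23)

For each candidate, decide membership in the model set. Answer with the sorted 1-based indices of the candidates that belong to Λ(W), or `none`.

none

Compute λ' = (1−√5)/2 = -0.618034, so π⊥(m,n) = m -0.618034·n.
#1 (-10,22): internal coord -10 + (22)·λ' = -23.596748; -23.596748 ∉ [-1.3, 0.3) → out
#2 (9,-5): internal coord 9 + (-5)·λ' = +12.090170; +12.090170 ∉ [-1.3, 0.3) → out
#3 (-17,-23): internal coord -17 + (-23)·λ' = -2.785218; -2.785218 ∉ [-1.3, 0.3) → out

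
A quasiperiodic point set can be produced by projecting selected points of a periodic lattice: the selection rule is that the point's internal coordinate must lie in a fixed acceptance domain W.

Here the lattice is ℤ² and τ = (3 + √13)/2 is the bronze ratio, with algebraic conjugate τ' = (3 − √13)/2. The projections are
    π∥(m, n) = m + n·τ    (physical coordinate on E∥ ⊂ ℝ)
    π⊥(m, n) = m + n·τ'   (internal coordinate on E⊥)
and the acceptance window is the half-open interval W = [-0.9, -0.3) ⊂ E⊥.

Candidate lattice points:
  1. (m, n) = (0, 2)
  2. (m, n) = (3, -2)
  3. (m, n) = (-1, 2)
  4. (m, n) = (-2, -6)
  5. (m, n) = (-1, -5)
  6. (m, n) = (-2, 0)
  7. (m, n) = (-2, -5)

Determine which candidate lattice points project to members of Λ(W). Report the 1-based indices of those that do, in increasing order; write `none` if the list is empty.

1, 7

τ' = (3−√13)/2 ≈ -0.3028.
[1] lift (0,2): star map gives -0.6056; window check -0.9 ≤ -0.6056 < -0.3 is true → IN Λ
[2] lift (3,-2): star map gives 3.6056; window check -0.9 ≤ 3.6056 < -0.3 is false → out
[3] lift (-1,2): star map gives -1.6056; window check -0.9 ≤ -1.6056 < -0.3 is false → out
[4] lift (-2,-6): star map gives -0.1833; window check -0.9 ≤ -0.1833 < -0.3 is false → out
[5] lift (-1,-5): star map gives 0.5139; window check -0.9 ≤ 0.5139 < -0.3 is false → out
[6] lift (-2,0): star map gives -2.0000; window check -0.9 ≤ -2.0000 < -0.3 is false → out
[7] lift (-2,-5): star map gives -0.4861; window check -0.9 ≤ -0.4861 < -0.3 is true → IN Λ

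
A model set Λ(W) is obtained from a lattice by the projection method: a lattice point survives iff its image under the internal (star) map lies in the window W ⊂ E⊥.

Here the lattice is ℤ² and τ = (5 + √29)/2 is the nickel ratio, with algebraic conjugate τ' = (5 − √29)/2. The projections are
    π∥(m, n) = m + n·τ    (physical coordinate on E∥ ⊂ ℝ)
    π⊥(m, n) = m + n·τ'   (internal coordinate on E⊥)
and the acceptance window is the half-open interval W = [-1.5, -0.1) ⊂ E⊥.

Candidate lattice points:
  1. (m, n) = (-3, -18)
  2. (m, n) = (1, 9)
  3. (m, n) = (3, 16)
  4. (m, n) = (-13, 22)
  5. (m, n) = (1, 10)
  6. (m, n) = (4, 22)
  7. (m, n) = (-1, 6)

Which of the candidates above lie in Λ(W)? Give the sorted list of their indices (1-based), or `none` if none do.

Compute τ' = (5−√29)/2 = -0.1926, so π⊥(m,n) = m -0.1926·n.
candidate 1: (m,n)=(-3,-18) → π∥ = -3-18·τ ≈ -96.4665, π⊥ = -3-18·τ' ≈ 0.4665 ∉ [-1.5, -0.1) ⇒ out
candidate 2: (m,n)=(1,9) → π∥ = 1+9·τ ≈ 47.7332, π⊥ = 1+9·τ' ≈ -0.7332 ∈ [-1.5, -0.1) ⇒ IN Λ
candidate 3: (m,n)=(3,16) → π∥ = 3+16·τ ≈ 86.0813, π⊥ = 3+16·τ' ≈ -0.0813 ∉ [-1.5, -0.1) ⇒ out
candidate 4: (m,n)=(-13,22) → π∥ = -13+22·τ ≈ 101.2368, π⊥ = -13+22·τ' ≈ -17.2368 ∉ [-1.5, -0.1) ⇒ out
candidate 5: (m,n)=(1,10) → π∥ = 1+10·τ ≈ 52.9258, π⊥ = 1+10·τ' ≈ -0.9258 ∈ [-1.5, -0.1) ⇒ IN Λ
candidate 6: (m,n)=(4,22) → π∥ = 4+22·τ ≈ 118.2368, π⊥ = 4+22·τ' ≈ -0.2368 ∈ [-1.5, -0.1) ⇒ IN Λ
candidate 7: (m,n)=(-1,6) → π∥ = -1+6·τ ≈ 30.1555, π⊥ = -1+6·τ' ≈ -2.1555 ∉ [-1.5, -0.1) ⇒ out

2, 5, 6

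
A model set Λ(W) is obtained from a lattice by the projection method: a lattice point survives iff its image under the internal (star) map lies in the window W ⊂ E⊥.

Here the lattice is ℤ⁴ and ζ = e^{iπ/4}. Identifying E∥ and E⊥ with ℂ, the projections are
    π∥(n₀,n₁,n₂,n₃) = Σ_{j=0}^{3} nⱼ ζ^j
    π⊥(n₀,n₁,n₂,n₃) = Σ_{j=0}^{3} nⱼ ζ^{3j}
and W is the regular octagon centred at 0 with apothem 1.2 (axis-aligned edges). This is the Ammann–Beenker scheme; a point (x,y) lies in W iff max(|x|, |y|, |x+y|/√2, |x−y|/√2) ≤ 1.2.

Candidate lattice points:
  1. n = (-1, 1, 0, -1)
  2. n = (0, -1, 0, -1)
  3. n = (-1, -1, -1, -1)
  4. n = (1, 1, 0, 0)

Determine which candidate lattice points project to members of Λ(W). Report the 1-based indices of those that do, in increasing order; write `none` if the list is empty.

3, 4

π⊥(n) = n₀ + n₁ζ³ + n₂ζ⁶ + n₃ζ⁹ where ζ = e^{iπ/4}.
candidate 1: n = (-1, 1, 0, -1) → π⊥ ≈ (-2.414214, +0.000000); max(|x|,|y|,|x±y|/√2) = 2.414214 > 1.2 ⇒ ∉ W
candidate 2: n = (0, -1, 0, -1) → π⊥ ≈ (+0.000000, -1.414214); max(|x|,|y|,|x±y|/√2) = 1.414214 > 1.2 ⇒ ∉ W
candidate 3: n = (-1, -1, -1, -1) → π⊥ ≈ (-1.000000, -0.414214); max(|x|,|y|,|x±y|/√2) = 1.000000 ≤ 1.2 ⇒ ∈ W
candidate 4: n = (1, 1, 0, 0) → π⊥ ≈ (+0.292893, +0.707107); max(|x|,|y|,|x±y|/√2) = 0.707107 ≤ 1.2 ⇒ ∈ W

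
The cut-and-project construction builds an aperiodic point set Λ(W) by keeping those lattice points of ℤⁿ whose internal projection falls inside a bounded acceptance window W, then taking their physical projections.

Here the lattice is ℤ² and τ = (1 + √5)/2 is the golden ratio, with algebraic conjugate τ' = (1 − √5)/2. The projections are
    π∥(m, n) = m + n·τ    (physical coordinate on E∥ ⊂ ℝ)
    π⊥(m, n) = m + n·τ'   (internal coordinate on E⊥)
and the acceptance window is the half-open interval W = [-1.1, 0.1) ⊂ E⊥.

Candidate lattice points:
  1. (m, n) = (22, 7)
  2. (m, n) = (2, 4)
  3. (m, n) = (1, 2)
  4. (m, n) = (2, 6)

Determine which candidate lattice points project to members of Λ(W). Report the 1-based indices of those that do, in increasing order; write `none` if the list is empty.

Compute τ' = (1−√5)/2 = -0.61803, so π⊥(m,n) = m -0.61803·n.
candidate 1: (m,n)=(22,7) → π∥ = 22+7·τ ≈ 33.32624, π⊥ = 22+7·τ' ≈ 17.67376 ∉ [-1.1, 0.1) ⇒ out
candidate 2: (m,n)=(2,4) → π∥ = 2+4·τ ≈ 8.47214, π⊥ = 2+4·τ' ≈ -0.47214 ∈ [-1.1, 0.1) ⇒ IN Λ
candidate 3: (m,n)=(1,2) → π∥ = 1+2·τ ≈ 4.23607, π⊥ = 1+2·τ' ≈ -0.23607 ∈ [-1.1, 0.1) ⇒ IN Λ
candidate 4: (m,n)=(2,6) → π∥ = 2+6·τ ≈ 11.70820, π⊥ = 2+6·τ' ≈ -1.70820 ∉ [-1.1, 0.1) ⇒ out

2, 3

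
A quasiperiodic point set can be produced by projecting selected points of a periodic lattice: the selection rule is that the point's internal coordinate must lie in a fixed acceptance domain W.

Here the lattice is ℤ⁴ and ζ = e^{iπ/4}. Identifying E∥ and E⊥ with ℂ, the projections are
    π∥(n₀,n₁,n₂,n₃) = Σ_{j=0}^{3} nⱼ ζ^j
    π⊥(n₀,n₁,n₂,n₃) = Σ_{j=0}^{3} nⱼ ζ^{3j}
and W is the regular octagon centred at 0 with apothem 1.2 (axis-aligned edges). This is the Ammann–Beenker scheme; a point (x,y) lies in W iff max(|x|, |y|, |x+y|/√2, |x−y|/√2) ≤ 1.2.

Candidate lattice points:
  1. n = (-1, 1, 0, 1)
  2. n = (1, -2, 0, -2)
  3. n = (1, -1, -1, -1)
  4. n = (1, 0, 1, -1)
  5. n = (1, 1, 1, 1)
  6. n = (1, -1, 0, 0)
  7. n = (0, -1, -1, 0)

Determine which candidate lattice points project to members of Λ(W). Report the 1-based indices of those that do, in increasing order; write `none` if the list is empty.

3, 5, 7

With ζ = e^{iπ/4} the internal vectors are ζ^0,ζ^3,ζ^6,ζ^9.
#1 (-1, 1, 0, 1): internal (-1.0000, 1.4142); octagon support 1.7071 vs apothem 1.2 → ∉ W
#2 (1, -2, 0, -2): internal (1.0000, -2.8284); octagon support 2.8284 vs apothem 1.2 → ∉ W
#3 (1, -1, -1, -1): internal (1.0000, -0.4142); octagon support 1.0000 vs apothem 1.2 → ∈ W
#4 (1, 0, 1, -1): internal (0.2929, -1.7071); octagon support 1.7071 vs apothem 1.2 → ∉ W
#5 (1, 1, 1, 1): internal (1.0000, 0.4142); octagon support 1.0000 vs apothem 1.2 → ∈ W
#6 (1, -1, 0, 0): internal (1.7071, -0.7071); octagon support 1.7071 vs apothem 1.2 → ∉ W
#7 (0, -1, -1, 0): internal (0.7071, 0.2929); octagon support 0.7071 vs apothem 1.2 → ∈ W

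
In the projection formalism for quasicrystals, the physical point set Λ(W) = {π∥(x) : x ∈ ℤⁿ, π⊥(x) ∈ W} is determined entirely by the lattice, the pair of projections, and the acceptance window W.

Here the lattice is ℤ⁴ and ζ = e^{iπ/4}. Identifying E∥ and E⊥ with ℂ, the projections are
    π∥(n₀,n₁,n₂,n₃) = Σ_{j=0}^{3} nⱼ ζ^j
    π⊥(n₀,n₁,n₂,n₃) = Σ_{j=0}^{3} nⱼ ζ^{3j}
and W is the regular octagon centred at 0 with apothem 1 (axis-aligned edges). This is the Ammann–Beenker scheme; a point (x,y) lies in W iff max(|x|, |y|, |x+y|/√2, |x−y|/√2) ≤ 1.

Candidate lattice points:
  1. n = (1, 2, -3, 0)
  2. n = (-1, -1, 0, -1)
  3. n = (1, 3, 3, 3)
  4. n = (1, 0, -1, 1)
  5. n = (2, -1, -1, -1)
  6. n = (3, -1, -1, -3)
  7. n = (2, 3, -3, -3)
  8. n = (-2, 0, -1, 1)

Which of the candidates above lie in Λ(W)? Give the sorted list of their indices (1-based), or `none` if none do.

π⊥(n) = n₀ + n₁ζ³ + n₂ζ⁶ + n₃ζ⁹ where ζ = e^{iπ/4}.
candidate 1: n = (1, 2, -3, 0) → π⊥ ≈ (-0.41421, +4.41421); max(|x|,|y|,|x±y|/√2) = 4.41421 > 1 ⇒ ∉ W
candidate 2: n = (-1, -1, 0, -1) → π⊥ ≈ (-1.00000, -1.41421); max(|x|,|y|,|x±y|/√2) = 1.70711 > 1 ⇒ ∉ W
candidate 3: n = (1, 3, 3, 3) → π⊥ ≈ (+1.00000, +1.24264); max(|x|,|y|,|x±y|/√2) = 1.58579 > 1 ⇒ ∉ W
candidate 4: n = (1, 0, -1, 1) → π⊥ ≈ (+1.70711, +1.70711); max(|x|,|y|,|x±y|/√2) = 2.41421 > 1 ⇒ ∉ W
candidate 5: n = (2, -1, -1, -1) → π⊥ ≈ (+2.00000, -0.41421); max(|x|,|y|,|x±y|/√2) = 2.00000 > 1 ⇒ ∉ W
candidate 6: n = (3, -1, -1, -3) → π⊥ ≈ (+1.58579, -1.82843); max(|x|,|y|,|x±y|/√2) = 2.41421 > 1 ⇒ ∉ W
candidate 7: n = (2, 3, -3, -3) → π⊥ ≈ (-2.24264, +3.00000); max(|x|,|y|,|x±y|/√2) = 3.70711 > 1 ⇒ ∉ W
candidate 8: n = (-2, 0, -1, 1) → π⊥ ≈ (-1.29289, +1.70711); max(|x|,|y|,|x±y|/√2) = 2.12132 > 1 ⇒ ∉ W

none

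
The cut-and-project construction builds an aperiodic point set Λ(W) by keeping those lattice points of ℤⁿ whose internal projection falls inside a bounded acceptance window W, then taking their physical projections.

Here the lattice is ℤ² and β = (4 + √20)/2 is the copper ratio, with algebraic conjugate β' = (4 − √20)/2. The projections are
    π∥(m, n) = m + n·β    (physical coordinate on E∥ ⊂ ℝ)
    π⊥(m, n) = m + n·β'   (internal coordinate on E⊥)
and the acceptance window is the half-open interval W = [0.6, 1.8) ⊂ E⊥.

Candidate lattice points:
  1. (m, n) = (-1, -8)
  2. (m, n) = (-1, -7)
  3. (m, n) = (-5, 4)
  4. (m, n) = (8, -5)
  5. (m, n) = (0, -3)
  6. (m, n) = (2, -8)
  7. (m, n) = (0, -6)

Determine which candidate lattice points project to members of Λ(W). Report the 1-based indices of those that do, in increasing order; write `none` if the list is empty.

1, 2, 5, 7

β' = (4−√20)/2 ≈ -0.2361.
#1 (-1,-8): internal coord -1 + (-8)·β' = +0.8885; +0.8885 ∈ [0.6, 1.8) → IN Λ
#2 (-1,-7): internal coord -1 + (-7)·β' = +0.6525; +0.6525 ∈ [0.6, 1.8) → IN Λ
#3 (-5,4): internal coord -5 + (4)·β' = -5.9443; -5.9443 ∉ [0.6, 1.8) → out
#4 (8,-5): internal coord 8 + (-5)·β' = +9.1803; +9.1803 ∉ [0.6, 1.8) → out
#5 (0,-3): internal coord 0 + (-3)·β' = +0.7082; +0.7082 ∈ [0.6, 1.8) → IN Λ
#6 (2,-8): internal coord 2 + (-8)·β' = +3.8885; +3.8885 ∉ [0.6, 1.8) → out
#7 (0,-6): internal coord 0 + (-6)·β' = +1.4164; +1.4164 ∈ [0.6, 1.8) → IN Λ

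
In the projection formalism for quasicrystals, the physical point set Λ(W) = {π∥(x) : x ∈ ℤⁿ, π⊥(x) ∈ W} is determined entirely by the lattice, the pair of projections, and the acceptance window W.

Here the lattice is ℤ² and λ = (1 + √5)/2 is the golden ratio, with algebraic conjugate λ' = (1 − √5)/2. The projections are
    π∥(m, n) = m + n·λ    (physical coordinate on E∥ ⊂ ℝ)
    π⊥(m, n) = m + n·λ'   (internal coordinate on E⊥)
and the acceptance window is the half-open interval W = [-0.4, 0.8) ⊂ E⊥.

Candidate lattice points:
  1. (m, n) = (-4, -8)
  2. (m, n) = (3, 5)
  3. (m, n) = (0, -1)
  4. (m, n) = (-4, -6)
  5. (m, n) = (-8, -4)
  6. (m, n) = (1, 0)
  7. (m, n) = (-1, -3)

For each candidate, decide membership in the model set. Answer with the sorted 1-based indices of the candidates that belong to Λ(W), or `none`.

2, 3, 4

Numerically λ ≈ 1.61803 and λ' = −1/λ ≈ -0.61803.
[1] lift (-4,-8): star map gives 0.94427; window check -0.4 ≤ 0.94427 < 0.8 is false → out
[2] lift (3,5): star map gives -0.09017; window check -0.4 ≤ -0.09017 < 0.8 is true → IN Λ
[3] lift (0,-1): star map gives 0.61803; window check -0.4 ≤ 0.61803 < 0.8 is true → IN Λ
[4] lift (-4,-6): star map gives -0.29180; window check -0.4 ≤ -0.29180 < 0.8 is true → IN Λ
[5] lift (-8,-4): star map gives -5.52786; window check -0.4 ≤ -5.52786 < 0.8 is false → out
[6] lift (1,0): star map gives 1.00000; window check -0.4 ≤ 1.00000 < 0.8 is false → out
[7] lift (-1,-3): star map gives 0.85410; window check -0.4 ≤ 0.85410 < 0.8 is false → out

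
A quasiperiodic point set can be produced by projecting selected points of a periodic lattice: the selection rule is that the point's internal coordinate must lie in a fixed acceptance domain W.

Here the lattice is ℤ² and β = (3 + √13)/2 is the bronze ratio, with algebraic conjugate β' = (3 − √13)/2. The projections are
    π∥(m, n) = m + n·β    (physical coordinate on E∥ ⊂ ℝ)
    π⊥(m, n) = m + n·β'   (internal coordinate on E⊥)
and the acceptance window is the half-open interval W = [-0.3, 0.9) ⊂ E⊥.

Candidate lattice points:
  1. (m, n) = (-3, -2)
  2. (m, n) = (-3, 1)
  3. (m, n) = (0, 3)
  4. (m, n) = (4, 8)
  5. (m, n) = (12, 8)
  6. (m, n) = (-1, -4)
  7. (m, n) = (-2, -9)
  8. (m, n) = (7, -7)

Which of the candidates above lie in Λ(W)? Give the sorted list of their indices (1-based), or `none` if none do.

β' = (3−√13)/2 ≈ -0.302776.
candidate 1: (m,n)=(-3,-2) → π∥ = -3-2·β ≈ -9.605551, π⊥ = -3-2·β' ≈ -2.394449 ∉ [-0.3, 0.9) ⇒ out
candidate 2: (m,n)=(-3,1) → π∥ = -3+1·β ≈ 0.302776, π⊥ = -3+1·β' ≈ -3.302776 ∉ [-0.3, 0.9) ⇒ out
candidate 3: (m,n)=(0,3) → π∥ = 0+3·β ≈ 9.908327, π⊥ = 0+3·β' ≈ -0.908327 ∉ [-0.3, 0.9) ⇒ out
candidate 4: (m,n)=(4,8) → π∥ = 4+8·β ≈ 30.422205, π⊥ = 4+8·β' ≈ 1.577795 ∉ [-0.3, 0.9) ⇒ out
candidate 5: (m,n)=(12,8) → π∥ = 12+8·β ≈ 38.422205, π⊥ = 12+8·β' ≈ 9.577795 ∉ [-0.3, 0.9) ⇒ out
candidate 6: (m,n)=(-1,-4) → π∥ = -1-4·β ≈ -14.211103, π⊥ = -1-4·β' ≈ 0.211103 ∈ [-0.3, 0.9) ⇒ IN Λ
candidate 7: (m,n)=(-2,-9) → π∥ = -2-9·β ≈ -31.724981, π⊥ = -2-9·β' ≈ 0.724981 ∈ [-0.3, 0.9) ⇒ IN Λ
candidate 8: (m,n)=(7,-7) → π∥ = 7-7·β ≈ -16.119429, π⊥ = 7-7·β' ≈ 9.119429 ∉ [-0.3, 0.9) ⇒ out

6, 7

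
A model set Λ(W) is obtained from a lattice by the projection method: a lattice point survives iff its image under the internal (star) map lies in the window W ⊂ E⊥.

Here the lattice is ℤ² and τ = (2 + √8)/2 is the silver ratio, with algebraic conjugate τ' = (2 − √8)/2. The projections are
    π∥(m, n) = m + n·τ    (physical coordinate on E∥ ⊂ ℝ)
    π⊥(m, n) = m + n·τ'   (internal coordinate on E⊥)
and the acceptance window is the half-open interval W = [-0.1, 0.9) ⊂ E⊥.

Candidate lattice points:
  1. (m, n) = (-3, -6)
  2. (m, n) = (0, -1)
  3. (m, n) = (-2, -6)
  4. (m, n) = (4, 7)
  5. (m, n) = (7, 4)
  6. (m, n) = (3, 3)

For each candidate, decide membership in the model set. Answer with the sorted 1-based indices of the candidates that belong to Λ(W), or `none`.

2, 3

Numerically τ ≈ 2.41421 and τ' = −1/τ ≈ -0.41421.
#1 (-3,-6): internal coord -3 + (-6)·τ' = -0.51472; -0.51472 ∉ [-0.1, 0.9) → out
#2 (0,-1): internal coord 0 + (-1)·τ' = +0.41421; +0.41421 ∈ [-0.1, 0.9) → IN Λ
#3 (-2,-6): internal coord -2 + (-6)·τ' = +0.48528; +0.48528 ∈ [-0.1, 0.9) → IN Λ
#4 (4,7): internal coord 4 + (7)·τ' = +1.10051; +1.10051 ∉ [-0.1, 0.9) → out
#5 (7,4): internal coord 7 + (4)·τ' = +5.34315; +5.34315 ∉ [-0.1, 0.9) → out
#6 (3,3): internal coord 3 + (3)·τ' = +1.75736; +1.75736 ∉ [-0.1, 0.9) → out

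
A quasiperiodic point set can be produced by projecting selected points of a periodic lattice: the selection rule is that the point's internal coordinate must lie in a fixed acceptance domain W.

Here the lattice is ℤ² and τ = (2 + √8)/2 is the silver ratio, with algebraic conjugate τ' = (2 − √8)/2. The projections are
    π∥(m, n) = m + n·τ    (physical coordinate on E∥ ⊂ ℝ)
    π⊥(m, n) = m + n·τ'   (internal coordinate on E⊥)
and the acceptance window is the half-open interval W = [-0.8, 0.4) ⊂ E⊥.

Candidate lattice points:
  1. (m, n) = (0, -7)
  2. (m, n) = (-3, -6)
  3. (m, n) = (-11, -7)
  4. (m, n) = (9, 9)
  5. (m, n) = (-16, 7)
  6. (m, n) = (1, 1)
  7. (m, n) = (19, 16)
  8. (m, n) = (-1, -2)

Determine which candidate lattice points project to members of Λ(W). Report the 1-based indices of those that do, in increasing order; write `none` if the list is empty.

2, 8

Numerically τ ≈ 2.41421 and τ' = −1/τ ≈ -0.41421.
#1 (0,-7): internal coord 0 + (-7)·τ' = +2.89949; +2.89949 ∉ [-0.8, 0.4) → out
#2 (-3,-6): internal coord -3 + (-6)·τ' = -0.51472; -0.51472 ∈ [-0.8, 0.4) → IN Λ
#3 (-11,-7): internal coord -11 + (-7)·τ' = -8.10051; -8.10051 ∉ [-0.8, 0.4) → out
#4 (9,9): internal coord 9 + (9)·τ' = +5.27208; +5.27208 ∉ [-0.8, 0.4) → out
#5 (-16,7): internal coord -16 + (7)·τ' = -18.89949; -18.89949 ∉ [-0.8, 0.4) → out
#6 (1,1): internal coord 1 + (1)·τ' = +0.58579; +0.58579 ∉ [-0.8, 0.4) → out
#7 (19,16): internal coord 19 + (16)·τ' = +12.37258; +12.37258 ∉ [-0.8, 0.4) → out
#8 (-1,-2): internal coord -1 + (-2)·τ' = -0.17157; -0.17157 ∈ [-0.8, 0.4) → IN Λ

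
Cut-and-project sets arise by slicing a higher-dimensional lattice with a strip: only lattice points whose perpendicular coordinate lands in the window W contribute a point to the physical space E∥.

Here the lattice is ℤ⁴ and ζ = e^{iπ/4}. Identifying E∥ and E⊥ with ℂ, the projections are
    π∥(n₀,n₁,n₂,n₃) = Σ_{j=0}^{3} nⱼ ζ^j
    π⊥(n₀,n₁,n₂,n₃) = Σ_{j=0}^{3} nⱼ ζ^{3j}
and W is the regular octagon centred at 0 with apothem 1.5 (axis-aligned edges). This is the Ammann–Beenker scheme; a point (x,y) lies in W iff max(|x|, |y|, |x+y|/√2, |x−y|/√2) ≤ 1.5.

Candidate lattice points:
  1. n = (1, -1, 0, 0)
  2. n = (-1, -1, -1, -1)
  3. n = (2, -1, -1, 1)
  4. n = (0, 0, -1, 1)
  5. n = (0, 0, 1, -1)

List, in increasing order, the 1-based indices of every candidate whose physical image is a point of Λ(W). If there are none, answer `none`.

With ζ = e^{iπ/4} the internal vectors are ζ^0,ζ^3,ζ^6,ζ^9.
#1 (1, -1, 0, 0): internal (1.7071, -0.7071); octagon support 1.7071 vs apothem 1.5 → ∉ W
#2 (-1, -1, -1, -1): internal (-1.0000, -0.4142); octagon support 1.0000 vs apothem 1.5 → ∈ W
#3 (2, -1, -1, 1): internal (3.4142, 1.0000); octagon support 3.4142 vs apothem 1.5 → ∉ W
#4 (0, 0, -1, 1): internal (0.7071, 1.7071); octagon support 1.7071 vs apothem 1.5 → ∉ W
#5 (0, 0, 1, -1): internal (-0.7071, -1.7071); octagon support 1.7071 vs apothem 1.5 → ∉ W

2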